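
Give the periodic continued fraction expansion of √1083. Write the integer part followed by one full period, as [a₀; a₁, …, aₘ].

[32; 1, 9, 1, 64]

a₀ = ⌊√1083⌋ = 32.
With m₀=0, d₀=1 and mₖ₊₁ = dₖaₖ − mₖ, dₖ₊₁ = (n − mₖ₊₁²)/dₖ, aₖ₊₁ = ⌊(a₀+mₖ₊₁)/dₖ₊₁⌋:
  k=1: m=32, d=59, a=1
  k=2: m=27, d=6, a=9
  k=3: m=27, d=59, a=1
  k=4: m=32, d=1, a=64
d=1 and a=2a₀=64 at k=4, so the next step gives (m, d) = (32, 59) again — its k=1 value — and the period has length 4.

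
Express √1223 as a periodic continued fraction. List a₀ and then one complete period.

[34; 1, 33, 1, 68]

a₀ = ⌊√1223⌋ = 34.
With m₀=0, d₀=1 and mₖ₊₁ = dₖaₖ − mₖ, dₖ₊₁ = (n − mₖ₊₁²)/dₖ, aₖ₊₁ = ⌊(a₀+mₖ₊₁)/dₖ₊₁⌋:
  k=1: m=34, d=67, a=1
  k=2: m=33, d=2, a=33
  k=3: m=33, d=67, a=1
  k=4: m=34, d=1, a=68
d=1 and a=2a₀=68 at k=4, so the next step gives (m, d) = (34, 67) again — its k=1 value — and the period has length 4.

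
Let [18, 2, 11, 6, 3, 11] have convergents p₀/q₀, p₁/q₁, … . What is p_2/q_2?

425/23

Using pₖ = aₖpₖ₋₁ + pₖ₋₂, qₖ = aₖqₖ₋₁ + qₖ₋₂ (with p₋₁=1, p₋₂=0, q₋₁=0, q₋₂=1):
  k=0: a=18, p=18, q=1
  k=1: a=2, p=37, q=2
  k=2: a=11, p=425, q=23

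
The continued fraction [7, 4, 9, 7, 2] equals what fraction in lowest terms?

4078/563

Using pₖ = aₖpₖ₋₁ + pₖ₋₂ and qₖ = aₖqₖ₋₁ + qₖ₋₂:
  k=0: a=7, p=7, q=1
  k=1: a=4, p=29, q=4
  k=2: a=9, p=268, q=37
  k=3: a=7, p=1905, q=263
  k=4: a=2, p=4078, q=563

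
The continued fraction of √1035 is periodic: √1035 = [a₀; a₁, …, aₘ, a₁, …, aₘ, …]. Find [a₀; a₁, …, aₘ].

[32; 5, 1, 5, 64]

a₀ = ⌊√1035⌋ = 32.
With m₀=0, d₀=1 and mₖ₊₁ = dₖaₖ − mₖ, dₖ₊₁ = (n − mₖ₊₁²)/dₖ, aₖ₊₁ = ⌊(a₀+mₖ₊₁)/dₖ₊₁⌋:
  k=1: m=32, d=11, a=5
  k=2: m=23, d=46, a=1
  k=3: m=23, d=11, a=5
  k=4: m=32, d=1, a=64
d=1 and a=2a₀=64 at k=4, so the next step gives (m, d) = (32, 11) again — its k=1 value — and the period has length 4.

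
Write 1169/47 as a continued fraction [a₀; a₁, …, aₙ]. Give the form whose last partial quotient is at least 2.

1169 = 24×47 + 41
47 = 1×41 + 6
41 = 6×6 + 5
6 = 1×5 + 1
5 = 5×1 + 0  (stop)
So 1169/47 = [24; 1, 6, 1, 5].

[24; 1, 6, 1, 5]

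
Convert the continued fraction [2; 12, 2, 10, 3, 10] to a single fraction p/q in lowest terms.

17415/8372

Fold from the inside: start with 10/1.
  3 + 1/10 = 31/10
  10 + 10/31 = 320/31
  2 + 31/320 = 671/320
  12 + 320/671 = 8372/671
  2 + 671/8372 = 17415/8372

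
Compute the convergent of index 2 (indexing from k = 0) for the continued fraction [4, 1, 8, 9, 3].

Using pₖ = aₖpₖ₋₁ + pₖ₋₂, qₖ = aₖqₖ₋₁ + qₖ₋₂ (with p₋₁=1, p₋₂=0, q₋₁=0, q₋₂=1):
  k=0: a=4, p=4, q=1
  k=1: a=1, p=5, q=1
  k=2: a=8, p=44, q=9

44/9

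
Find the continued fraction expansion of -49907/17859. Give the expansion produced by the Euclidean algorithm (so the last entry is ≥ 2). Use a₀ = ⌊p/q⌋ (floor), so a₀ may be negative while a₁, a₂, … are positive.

-49907 = -3*17859 + 3670
17859 = 4*3670 + 3179
3670 = 1*3179 + 491
3179 = 6*491 + 233
491 = 2*233 + 25
233 = 9*25 + 8
25 = 3*8 + 1
8 = 8*1 + 0  (stop)
So -49907/17859 = [-3; 4, 1, 6, 2, 9, 3, 8].

[-3; 4, 1, 6, 2, 9, 3, 8]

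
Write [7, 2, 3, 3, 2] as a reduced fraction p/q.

Fold from the inside: start with 2/1.
  3 + 1/2 = 7/2
  3 + 2/7 = 23/7
  2 + 7/23 = 53/23
  7 + 23/53 = 394/53

394/53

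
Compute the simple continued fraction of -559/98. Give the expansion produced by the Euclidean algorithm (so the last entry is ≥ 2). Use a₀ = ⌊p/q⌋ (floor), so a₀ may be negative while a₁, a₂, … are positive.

-559 = -6·98 + 29
98 = 3·29 + 11
29 = 2·11 + 7
11 = 1·7 + 4
7 = 1·4 + 3
4 = 1·3 + 1
3 = 3·1 + 0  (stop)
So -559/98 = [-6; 3, 2, 1, 1, 1, 3].

[-6; 3, 2, 1, 1, 1, 3]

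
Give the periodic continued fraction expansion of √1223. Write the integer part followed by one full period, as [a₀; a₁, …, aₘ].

[34; 1, 33, 1, 68]

a₀ = ⌊√1223⌋ = 34.
With m₀=0, d₀=1 and mₖ₊₁ = dₖaₖ − mₖ, dₖ₊₁ = (n − mₖ₊₁²)/dₖ, aₖ₊₁ = ⌊(a₀+mₖ₊₁)/dₖ₊₁⌋:
  k=1: m=34, d=67, a=1
  k=2: m=33, d=2, a=33
  k=3: m=33, d=67, a=1
  k=4: m=34, d=1, a=68
d=1 and a=2a₀=68 at k=4, so the next step gives (m, d) = (34, 67) again — its k=1 value — and the period has length 4.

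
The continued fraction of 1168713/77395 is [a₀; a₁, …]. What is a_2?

1168713 = 15·77395 + 7788   →  a_0 = 15
77395 = 9·7788 + 7303   →  a_1 = 9
7788 = 1·7303 + 485   →  a_2 = 1

1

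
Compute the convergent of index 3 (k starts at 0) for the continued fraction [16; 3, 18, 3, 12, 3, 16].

2743/168

Using pₖ = aₖpₖ₋₁ + pₖ₋₂, qₖ = aₖqₖ₋₁ + qₖ₋₂ (with p₋₁=1, p₋₂=0, q₋₁=0, q₋₂=1):
  k=0: a=16, p=16, q=1
  k=1: a=3, p=49, q=3
  k=2: a=18, p=898, q=55
  k=3: a=3, p=2743, q=168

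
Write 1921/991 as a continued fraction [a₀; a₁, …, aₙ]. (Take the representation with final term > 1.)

[1; 1, 15, 4, 15]

1921 = 1·991 + 930
991 = 1·930 + 61
930 = 15·61 + 15
61 = 4·15 + 1
15 = 15·1 + 0  (stop)
So 1921/991 = [1; 1, 15, 4, 15].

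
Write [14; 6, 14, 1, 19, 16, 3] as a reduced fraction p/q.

1262922/89159

Using pₖ = aₖpₖ₋₁ + pₖ₋₂ and qₖ = aₖqₖ₋₁ + qₖ₋₂:
  k=0: a=14, p=14, q=1
  k=1: a=6, p=85, q=6
  k=2: a=14, p=1204, q=85
  k=3: a=1, p=1289, q=91
  k=4: a=19, p=25695, q=1814
  k=5: a=16, p=412409, q=29115
  k=6: a=3, p=1262922, q=89159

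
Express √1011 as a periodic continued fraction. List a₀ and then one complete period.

a₀ = ⌊√1011⌋ = 31.

[31; 1, 3, 1, 9, 1, 3, 1, 62]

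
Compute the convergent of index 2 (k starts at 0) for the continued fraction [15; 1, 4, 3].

Using pₖ = aₖpₖ₋₁ + pₖ₋₂, qₖ = aₖqₖ₋₁ + qₖ₋₂ (with p₋₁=1, p₋₂=0, q₋₁=0, q₋₂=1):
  k=0: a=15, p=15, q=1
  k=1: a=1, p=16, q=1
  k=2: a=4, p=79, q=5

79/5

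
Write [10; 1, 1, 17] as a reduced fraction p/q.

Using pₖ = aₖpₖ₋₁ + pₖ₋₂ and qₖ = aₖqₖ₋₁ + qₖ₋₂:
  k=0: a=10, p=10, q=1
  k=1: a=1, p=11, q=1
  k=2: a=1, p=21, q=2
  k=3: a=17, p=368, q=35

368/35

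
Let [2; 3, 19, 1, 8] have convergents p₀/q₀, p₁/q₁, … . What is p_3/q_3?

Using pₖ = aₖpₖ₋₁ + pₖ₋₂, qₖ = aₖqₖ₋₁ + qₖ₋₂ (with p₋₁=1, p₋₂=0, q₋₁=0, q₋₂=1):
  k=0: a=2, p=2, q=1
  k=1: a=3, p=7, q=3
  k=2: a=19, p=135, q=58
  k=3: a=1, p=142, q=61

142/61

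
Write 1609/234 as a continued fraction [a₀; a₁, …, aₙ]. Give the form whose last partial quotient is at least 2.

1609 = 6*234 + 205
234 = 1*205 + 29
205 = 7*29 + 2
29 = 14*2 + 1
2 = 2*1 + 0  (stop)
So 1609/234 = [6; 1, 7, 14, 2].

[6; 1, 7, 14, 2]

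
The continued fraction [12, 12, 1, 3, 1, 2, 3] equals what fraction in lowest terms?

Using pₖ = aₖpₖ₋₁ + pₖ₋₂ and qₖ = aₖqₖ₋₁ + qₖ₋₂:
  k=0: a=12, p=12, q=1
  k=1: a=12, p=145, q=12
  k=2: a=1, p=157, q=13
  k=3: a=3, p=616, q=51
  k=4: a=1, p=773, q=64
  k=5: a=2, p=2162, q=179
  k=6: a=3, p=7259, q=601

7259/601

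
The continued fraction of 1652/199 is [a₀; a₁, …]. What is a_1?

1652 = 8·199 + 60   →  a_0 = 8
199 = 3·60 + 19   →  a_1 = 3

3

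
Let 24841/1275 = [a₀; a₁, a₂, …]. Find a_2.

24841 = 19·1275 + 616   →  a_0 = 19
1275 = 2·616 + 43   →  a_1 = 2
616 = 14·43 + 14   →  a_2 = 14

14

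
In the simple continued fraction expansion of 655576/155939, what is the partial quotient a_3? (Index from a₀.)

655576 = 4·155939 + 31820   →  a_0 = 4
155939 = 4·31820 + 28659   →  a_1 = 4
31820 = 1·28659 + 3161   →  a_2 = 1
28659 = 9·3161 + 210   →  a_3 = 9

9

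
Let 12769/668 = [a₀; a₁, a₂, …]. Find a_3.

2

12769 = 19·668 + 77   →  a_0 = 19
668 = 8·77 + 52   →  a_1 = 8
77 = 1·52 + 25   →  a_2 = 1
52 = 2·25 + 2   →  a_3 = 2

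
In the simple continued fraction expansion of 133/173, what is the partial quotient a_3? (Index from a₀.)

133 = 0·173 + 133   →  a_0 = 0
173 = 1·133 + 40   →  a_1 = 1
133 = 3·40 + 13   →  a_2 = 3
40 = 3·13 + 1   →  a_3 = 3

3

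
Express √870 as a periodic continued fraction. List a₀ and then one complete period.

a₀ = ⌊√870⌋ = 29.

[29; 2, 58]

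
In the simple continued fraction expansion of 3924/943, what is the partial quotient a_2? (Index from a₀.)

3924 = 4·943 + 152   →  a_0 = 4
943 = 6·152 + 31   →  a_1 = 6
152 = 4·31 + 28   →  a_2 = 4

4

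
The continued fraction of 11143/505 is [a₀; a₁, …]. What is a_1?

15

11143 = 22·505 + 33   →  a_0 = 22
505 = 15·33 + 10   →  a_1 = 15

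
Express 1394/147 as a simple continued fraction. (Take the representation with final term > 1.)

1394 = 9*147 + 71
147 = 2*71 + 5
71 = 14*5 + 1
5 = 5*1 + 0  (stop)
So 1394/147 = [9; 2, 14, 5].

[9; 2, 14, 5]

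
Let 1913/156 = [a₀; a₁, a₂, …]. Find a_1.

1913 = 12·156 + 41   →  a_0 = 12
156 = 3·41 + 33   →  a_1 = 3

3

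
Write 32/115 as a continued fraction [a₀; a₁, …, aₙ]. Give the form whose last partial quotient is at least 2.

[0; 3, 1, 1, 2, 6]

32 = 0×115 + 32
115 = 3×32 + 19
32 = 1×19 + 13
19 = 1×13 + 6
13 = 2×6 + 1
6 = 6×1 + 0  (stop)
So 32/115 = [0; 3, 1, 1, 2, 6].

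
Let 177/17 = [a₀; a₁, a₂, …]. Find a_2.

2

177 = 10·17 + 7   →  a_0 = 10
17 = 2·7 + 3   →  a_1 = 2
7 = 2·3 + 1   →  a_2 = 2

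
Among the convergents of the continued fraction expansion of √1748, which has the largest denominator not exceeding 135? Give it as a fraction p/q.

4599/110

√1748 = [41; 1, 4, 4, 4, 1, 82, …] (period length 6).
Convergents:
  p_0/q_0 = 41/1
  p_1/q_1 = 42/1
  p_2/q_2 = 209/5
  p_3/q_3 = 878/21
  p_4/q_4 = 3721/89
  p_5/q_5 = 4599/110
  p_6/q_6 = 380839/9109
q_5 = 110 ≤ 135 < 9109 = q_6, so the answer is 4599/110.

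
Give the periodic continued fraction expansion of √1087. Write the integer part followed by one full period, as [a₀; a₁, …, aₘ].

a₀ = ⌊√1087⌋ = 32.
With m₀=0, d₀=1 and mₖ₊₁ = dₖaₖ − mₖ, dₖ₊₁ = (n − mₖ₊₁²)/dₖ, aₖ₊₁ = ⌊(a₀+mₖ₊₁)/dₖ₊₁⌋:
  k=1: m=32, d=63, a=1
  k=2: m=31, d=2, a=31
  k=3: m=31, d=63, a=1
  k=4: m=32, d=1, a=64
d=1 and a=2a₀=64 at k=4, so the next step gives (m, d) = (32, 63) again — its k=1 value — and the period has length 4.

[32; 1, 31, 1, 64]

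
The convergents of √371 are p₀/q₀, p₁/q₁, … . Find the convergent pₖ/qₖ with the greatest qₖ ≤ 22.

366/19

√371 = [19; 3, 1, 4, 1, 3, 38, …] (period length 6).
Convergents:
  p_0/q_0 = 19/1
  p_1/q_1 = 58/3
  p_2/q_2 = 77/4
  p_3/q_3 = 366/19
  p_4/q_4 = 443/23
q_3 = 19 ≤ 22 < 23 = q_4, so the answer is 366/19.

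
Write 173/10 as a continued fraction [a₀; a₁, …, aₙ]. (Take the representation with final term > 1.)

[17; 3, 3]

173 = 17*10 + 3
10 = 3*3 + 1
3 = 3*1 + 0  (stop)
So 173/10 = [17; 3, 3].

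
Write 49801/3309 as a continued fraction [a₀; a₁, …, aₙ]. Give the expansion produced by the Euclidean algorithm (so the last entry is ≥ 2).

[15; 19, 1, 14, 11]

49801 = 15×3309 + 166
3309 = 19×166 + 155
166 = 1×155 + 11
155 = 14×11 + 1
11 = 11×1 + 0  (stop)
So 49801/3309 = [15; 19, 1, 14, 11].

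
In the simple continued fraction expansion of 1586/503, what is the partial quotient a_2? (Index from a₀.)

1586 = 3·503 + 77   →  a_0 = 3
503 = 6·77 + 41   →  a_1 = 6
77 = 1·41 + 36   →  a_2 = 1

1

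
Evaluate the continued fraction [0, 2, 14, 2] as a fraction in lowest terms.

Using pₖ = aₖpₖ₋₁ + pₖ₋₂ and qₖ = aₖqₖ₋₁ + qₖ₋₂:
  k=0: a=0, p=0, q=1
  k=1: a=2, p=1, q=2
  k=2: a=14, p=14, q=29
  k=3: a=2, p=29, q=60

29/60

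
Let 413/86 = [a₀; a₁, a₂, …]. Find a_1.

1

413 = 4·86 + 69   →  a_0 = 4
86 = 1·69 + 17   →  a_1 = 1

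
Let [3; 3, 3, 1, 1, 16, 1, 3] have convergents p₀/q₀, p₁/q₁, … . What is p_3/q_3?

43/13

Using pₖ = aₖpₖ₋₁ + pₖ₋₂, qₖ = aₖqₖ₋₁ + qₖ₋₂ (with p₋₁=1, p₋₂=0, q₋₁=0, q₋₂=1):
  k=0: a=3, p=3, q=1
  k=1: a=3, p=10, q=3
  k=2: a=3, p=33, q=10
  k=3: a=1, p=43, q=13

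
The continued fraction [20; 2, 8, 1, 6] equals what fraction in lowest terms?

Using pₖ = aₖpₖ₋₁ + pₖ₋₂ and qₖ = aₖqₖ₋₁ + qₖ₋₂:
  k=0: a=20, p=20, q=1
  k=1: a=2, p=41, q=2
  k=2: a=8, p=348, q=17
  k=3: a=1, p=389, q=19
  k=4: a=6, p=2682, q=131

2682/131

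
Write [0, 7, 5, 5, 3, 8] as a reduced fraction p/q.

Using pₖ = aₖpₖ₋₁ + pₖ₋₂ and qₖ = aₖqₖ₋₁ + qₖ₋₂:
  k=0: a=0, p=0, q=1
  k=1: a=7, p=1, q=7
  k=2: a=5, p=5, q=36
  k=3: a=5, p=26, q=187
  k=4: a=3, p=83, q=597
  k=5: a=8, p=690, q=4963

690/4963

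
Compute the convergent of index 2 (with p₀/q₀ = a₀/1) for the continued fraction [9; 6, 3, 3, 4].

174/19

Using pₖ = aₖpₖ₋₁ + pₖ₋₂, qₖ = aₖqₖ₋₁ + qₖ₋₂ (with p₋₁=1, p₋₂=0, q₋₁=0, q₋₂=1):
  k=0: a=9, p=9, q=1
  k=1: a=6, p=55, q=6
  k=2: a=3, p=174, q=19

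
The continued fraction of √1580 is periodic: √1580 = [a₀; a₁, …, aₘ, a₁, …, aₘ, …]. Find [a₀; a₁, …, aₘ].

a₀ = ⌊√1580⌋ = 39.
With m₀=0, d₀=1 and mₖ₊₁ = dₖaₖ − mₖ, dₖ₊₁ = (n − mₖ₊₁²)/dₖ, aₖ₊₁ = ⌊(a₀+mₖ₊₁)/dₖ₊₁⌋:
  k=1: m=39, d=59, a=1
  k=2: m=20, d=20, a=2
  k=3: m=20, d=59, a=1
  k=4: m=39, d=1, a=78
d=1 and a=2a₀=78 at k=4, so the next step gives (m, d) = (39, 59) again — its k=1 value — and the period has length 4.

[39; 1, 2, 1, 78]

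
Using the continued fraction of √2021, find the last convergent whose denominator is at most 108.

2023/45

√2021 = [44; 1, 21, 2, 21, 1, 88, …] (period length 6).
Convergents:
  p_0/q_0 = 44/1
  p_1/q_1 = 45/1
  p_2/q_2 = 989/22
  p_3/q_3 = 2023/45
  p_4/q_4 = 43472/967
q_3 = 45 ≤ 108 < 967 = q_4, so the answer is 2023/45.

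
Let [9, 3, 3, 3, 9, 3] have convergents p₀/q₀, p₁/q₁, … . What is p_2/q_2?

Using pₖ = aₖpₖ₋₁ + pₖ₋₂, qₖ = aₖqₖ₋₁ + qₖ₋₂ (with p₋₁=1, p₋₂=0, q₋₁=0, q₋₂=1):
  k=0: a=9, p=9, q=1
  k=1: a=3, p=28, q=3
  k=2: a=3, p=93, q=10

93/10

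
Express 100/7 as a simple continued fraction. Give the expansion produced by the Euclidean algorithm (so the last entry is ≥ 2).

100 = 14×7 + 2
7 = 3×2 + 1
2 = 2×1 + 0  (stop)
So 100/7 = [14; 3, 2].

[14; 3, 2]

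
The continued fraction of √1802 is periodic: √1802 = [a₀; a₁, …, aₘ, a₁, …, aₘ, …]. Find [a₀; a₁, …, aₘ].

[42; 2, 4, 2, 84]

a₀ = ⌊√1802⌋ = 42.
With m₀=0, d₀=1 and mₖ₊₁ = dₖaₖ − mₖ, dₖ₊₁ = (n − mₖ₊₁²)/dₖ, aₖ₊₁ = ⌊(a₀+mₖ₊₁)/dₖ₊₁⌋:
  k=1: m=42, d=38, a=2
  k=2: m=34, d=17, a=4
  k=3: m=34, d=38, a=2
  k=4: m=42, d=1, a=84
d=1 and a=2a₀=84 at k=4, so the next step gives (m, d) = (42, 38) again — its k=1 value — and the period has length 4.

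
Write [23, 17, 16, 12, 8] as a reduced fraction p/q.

Fold from the inside: start with 8/1.
  12 + 1/8 = 97/8
  16 + 8/97 = 1560/97
  17 + 97/1560 = 26617/1560
  23 + 1560/26617 = 613751/26617

613751/26617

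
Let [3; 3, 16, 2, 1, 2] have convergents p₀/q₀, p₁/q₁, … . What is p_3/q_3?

Using pₖ = aₖpₖ₋₁ + pₖ₋₂, qₖ = aₖqₖ₋₁ + qₖ₋₂ (with p₋₁=1, p₋₂=0, q₋₁=0, q₋₂=1):
  k=0: a=3, p=3, q=1
  k=1: a=3, p=10, q=3
  k=2: a=16, p=163, q=49
  k=3: a=2, p=336, q=101

336/101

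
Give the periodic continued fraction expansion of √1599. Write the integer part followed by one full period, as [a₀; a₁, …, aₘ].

a₀ = ⌊√1599⌋ = 39.

[39; 1, 78]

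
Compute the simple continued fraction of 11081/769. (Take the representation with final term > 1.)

[14; 2, 2, 3, 1, 3, 9]

11081 = 14*769 + 315
769 = 2*315 + 139
315 = 2*139 + 37
139 = 3*37 + 28
37 = 1*28 + 9
28 = 3*9 + 1
9 = 9*1 + 0  (stop)
So 11081/769 = [14; 2, 2, 3, 1, 3, 9].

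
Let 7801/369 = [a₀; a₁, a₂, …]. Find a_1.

7

7801 = 21·369 + 52   →  a_0 = 21
369 = 7·52 + 5   →  a_1 = 7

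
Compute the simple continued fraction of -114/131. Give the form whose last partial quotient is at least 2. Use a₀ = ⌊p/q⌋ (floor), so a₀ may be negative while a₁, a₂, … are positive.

[-1; 7, 1, 2, 2, 2]

-114 = -1*131 + 17
131 = 7*17 + 12
17 = 1*12 + 5
12 = 2*5 + 2
5 = 2*2 + 1
2 = 2*1 + 0  (stop)
So -114/131 = [-1; 7, 1, 2, 2, 2].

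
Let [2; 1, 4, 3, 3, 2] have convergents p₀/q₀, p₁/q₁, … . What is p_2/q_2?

14/5

Using pₖ = aₖpₖ₋₁ + pₖ₋₂, qₖ = aₖqₖ₋₁ + qₖ₋₂ (with p₋₁=1, p₋₂=0, q₋₁=0, q₋₂=1):
  k=0: a=2, p=2, q=1
  k=1: a=1, p=3, q=1
  k=2: a=4, p=14, q=5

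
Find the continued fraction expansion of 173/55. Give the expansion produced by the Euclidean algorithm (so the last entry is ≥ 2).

173 = 3·55 + 8
55 = 6·8 + 7
8 = 1·7 + 1
7 = 7·1 + 0  (stop)
So 173/55 = [3; 6, 1, 7].

[3; 6, 1, 7]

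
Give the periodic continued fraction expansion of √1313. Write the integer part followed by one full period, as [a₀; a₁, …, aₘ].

a₀ = ⌊√1313⌋ = 36.
With m₀=0, d₀=1 and mₖ₊₁ = dₖaₖ − mₖ, dₖ₊₁ = (n − mₖ₊₁²)/dₖ, aₖ₊₁ = ⌊(a₀+mₖ₊₁)/dₖ₊₁⌋:
  k=1: m=36, d=17, a=4
  k=2: m=32, d=17, a=4
  k=3: m=36, d=1, a=72
d=1 and a=2a₀=72 at k=3, so the next step gives (m, d) = (36, 17) again — its k=1 value — and the period has length 3.

[36; 4, 4, 72]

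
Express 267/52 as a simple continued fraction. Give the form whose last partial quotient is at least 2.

[5; 7, 2, 3]

267 = 5·52 + 7
52 = 7·7 + 3
7 = 2·3 + 1
3 = 3·1 + 0  (stop)
So 267/52 = [5; 7, 2, 3].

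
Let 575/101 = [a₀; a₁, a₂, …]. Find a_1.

1

575 = 5·101 + 70   →  a_0 = 5
101 = 1·70 + 31   →  a_1 = 1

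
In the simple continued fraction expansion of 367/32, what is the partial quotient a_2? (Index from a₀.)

367 = 11·32 + 15   →  a_0 = 11
32 = 2·15 + 2   →  a_1 = 2
15 = 7·2 + 1   →  a_2 = 7

7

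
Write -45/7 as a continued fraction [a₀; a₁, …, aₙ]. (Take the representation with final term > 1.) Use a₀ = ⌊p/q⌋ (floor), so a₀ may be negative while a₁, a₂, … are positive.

[-7; 1, 1, 3]

-45 = -7*7 + 4
7 = 1*4 + 3
4 = 1*3 + 1
3 = 3*1 + 0  (stop)
So -45/7 = [-7; 1, 1, 3].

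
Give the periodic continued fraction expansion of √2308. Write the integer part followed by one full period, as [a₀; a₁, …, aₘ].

[48; 24, 96]

a₀ = ⌊√2308⌋ = 48.
With m₀=0, d₀=1 and mₖ₊₁ = dₖaₖ − mₖ, dₖ₊₁ = (n − mₖ₊₁²)/dₖ, aₖ₊₁ = ⌊(a₀+mₖ₊₁)/dₖ₊₁⌋:
  k=1: m=48, d=4, a=24
  k=2: m=48, d=1, a=96
d=1 and a=2a₀=96 at k=2, so the next step gives (m, d) = (48, 4) again — its k=1 value — and the period has length 2.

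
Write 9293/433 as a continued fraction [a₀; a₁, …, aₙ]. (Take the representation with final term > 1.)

9293 = 21×433 + 200
433 = 2×200 + 33
200 = 6×33 + 2
33 = 16×2 + 1
2 = 2×1 + 0  (stop)
So 9293/433 = [21; 2, 6, 16, 2].

[21; 2, 6, 16, 2]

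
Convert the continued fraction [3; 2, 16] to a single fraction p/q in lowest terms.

Using pₖ = aₖpₖ₋₁ + pₖ₋₂ and qₖ = aₖqₖ₋₁ + qₖ₋₂:
  k=0: a=3, p=3, q=1
  k=1: a=2, p=7, q=2
  k=2: a=16, p=115, q=33

115/33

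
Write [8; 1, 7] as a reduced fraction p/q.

Using pₖ = aₖpₖ₋₁ + pₖ₋₂ and qₖ = aₖqₖ₋₁ + qₖ₋₂:
  k=0: a=8, p=8, q=1
  k=1: a=1, p=9, q=1
  k=2: a=7, p=71, q=8

71/8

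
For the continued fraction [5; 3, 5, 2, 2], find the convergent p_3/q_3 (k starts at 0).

Using pₖ = aₖpₖ₋₁ + pₖ₋₂, qₖ = aₖqₖ₋₁ + qₖ₋₂ (with p₋₁=1, p₋₂=0, q₋₁=0, q₋₂=1):
  k=0: a=5, p=5, q=1
  k=1: a=3, p=16, q=3
  k=2: a=5, p=85, q=16
  k=3: a=2, p=186, q=35

186/35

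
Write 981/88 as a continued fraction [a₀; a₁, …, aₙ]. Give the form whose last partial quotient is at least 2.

[11; 6, 1, 3, 3]

981 = 11·88 + 13
88 = 6·13 + 10
13 = 1·10 + 3
10 = 3·3 + 1
3 = 3·1 + 0  (stop)
So 981/88 = [11; 6, 1, 3, 3].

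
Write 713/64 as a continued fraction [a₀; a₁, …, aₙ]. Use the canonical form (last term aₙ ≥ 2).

[11; 7, 9]

713 = 11×64 + 9
64 = 7×9 + 1
9 = 9×1 + 0  (stop)
So 713/64 = [11; 7, 9].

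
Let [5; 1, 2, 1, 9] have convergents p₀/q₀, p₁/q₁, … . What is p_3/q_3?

Using pₖ = aₖpₖ₋₁ + pₖ₋₂, qₖ = aₖqₖ₋₁ + qₖ₋₂ (with p₋₁=1, p₋₂=0, q₋₁=0, q₋₂=1):
  k=0: a=5, p=5, q=1
  k=1: a=1, p=6, q=1
  k=2: a=2, p=17, q=3
  k=3: a=1, p=23, q=4

23/4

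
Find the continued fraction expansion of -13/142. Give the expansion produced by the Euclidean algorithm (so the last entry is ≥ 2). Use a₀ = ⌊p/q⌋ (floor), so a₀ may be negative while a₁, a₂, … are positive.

[-1; 1, 9, 1, 12]

-13 = -1×142 + 129
142 = 1×129 + 13
129 = 9×13 + 12
13 = 1×12 + 1
12 = 12×1 + 0  (stop)
So -13/142 = [-1; 1, 9, 1, 12].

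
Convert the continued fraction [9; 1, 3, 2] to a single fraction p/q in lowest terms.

Using pₖ = aₖpₖ₋₁ + pₖ₋₂ and qₖ = aₖqₖ₋₁ + qₖ₋₂:
  k=0: a=9, p=9, q=1
  k=1: a=1, p=10, q=1
  k=2: a=3, p=39, q=4
  k=3: a=2, p=88, q=9

88/9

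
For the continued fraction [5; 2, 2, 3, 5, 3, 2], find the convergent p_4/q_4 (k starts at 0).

487/90

Using pₖ = aₖpₖ₋₁ + pₖ₋₂, qₖ = aₖqₖ₋₁ + qₖ₋₂ (with p₋₁=1, p₋₂=0, q₋₁=0, q₋₂=1):
  k=0: a=5, p=5, q=1
  k=1: a=2, p=11, q=2
  k=2: a=2, p=27, q=5
  k=3: a=3, p=92, q=17
  k=4: a=5, p=487, q=90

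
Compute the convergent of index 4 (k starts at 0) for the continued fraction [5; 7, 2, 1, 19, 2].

Using pₖ = aₖpₖ₋₁ + pₖ₋₂, qₖ = aₖqₖ₋₁ + qₖ₋₂ (with p₋₁=1, p₋₂=0, q₋₁=0, q₋₂=1):
  k=0: a=5, p=5, q=1
  k=1: a=7, p=36, q=7
  k=2: a=2, p=77, q=15
  k=3: a=1, p=113, q=22
  k=4: a=19, p=2224, q=433

2224/433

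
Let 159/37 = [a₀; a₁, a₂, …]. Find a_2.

2

159 = 4·37 + 11   →  a_0 = 4
37 = 3·11 + 4   →  a_1 = 3
11 = 2·4 + 3   →  a_2 = 2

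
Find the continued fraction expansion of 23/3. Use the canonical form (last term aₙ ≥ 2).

23 = 7*3 + 2
3 = 1*2 + 1
2 = 2*1 + 0  (stop)
So 23/3 = [7; 1, 2].

[7; 1, 2]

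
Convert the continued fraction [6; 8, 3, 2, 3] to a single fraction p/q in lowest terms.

Using pₖ = aₖpₖ₋₁ + pₖ₋₂ and qₖ = aₖqₖ₋₁ + qₖ₋₂:
  k=0: a=6, p=6, q=1
  k=1: a=8, p=49, q=8
  k=2: a=3, p=153, q=25
  k=3: a=2, p=355, q=58
  k=4: a=3, p=1218, q=199

1218/199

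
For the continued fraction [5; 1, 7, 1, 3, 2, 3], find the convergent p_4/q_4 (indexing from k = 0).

206/35

Using pₖ = aₖpₖ₋₁ + pₖ₋₂, qₖ = aₖqₖ₋₁ + qₖ₋₂ (with p₋₁=1, p₋₂=0, q₋₁=0, q₋₂=1):
  k=0: a=5, p=5, q=1
  k=1: a=1, p=6, q=1
  k=2: a=7, p=47, q=8
  k=3: a=1, p=53, q=9
  k=4: a=3, p=206, q=35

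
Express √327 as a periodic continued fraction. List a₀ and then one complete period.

[18; 12, 36]

a₀ = ⌊√327⌋ = 18.
With m₀=0, d₀=1 and mₖ₊₁ = dₖaₖ − mₖ, dₖ₊₁ = (n − mₖ₊₁²)/dₖ, aₖ₊₁ = ⌊(a₀+mₖ₊₁)/dₖ₊₁⌋:
  k=1: m=18, d=3, a=12
  k=2: m=18, d=1, a=36
d=1 and a=2a₀=36 at k=2, so the next step gives (m, d) = (18, 3) again — its k=1 value — and the period has length 2.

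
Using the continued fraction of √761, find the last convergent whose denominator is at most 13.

√761 = [27; 1, 1, 2, 2, 1, 1, 54, …] (period length 7).
Convergents:
  p_0/q_0 = 27/1
  p_1/q_1 = 28/1
  p_2/q_2 = 55/2
  p_3/q_3 = 138/5
  p_4/q_4 = 331/12
  p_5/q_5 = 469/17
q_4 = 12 ≤ 13 < 17 = q_5, so the answer is 331/12.

331/12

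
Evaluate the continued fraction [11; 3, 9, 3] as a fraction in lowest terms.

985/87

Using pₖ = aₖpₖ₋₁ + pₖ₋₂ and qₖ = aₖqₖ₋₁ + qₖ₋₂:
  k=0: a=11, p=11, q=1
  k=1: a=3, p=34, q=3
  k=2: a=9, p=317, q=28
  k=3: a=3, p=985, q=87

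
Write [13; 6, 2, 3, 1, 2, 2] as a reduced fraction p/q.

4999/380

Using pₖ = aₖpₖ₋₁ + pₖ₋₂ and qₖ = aₖqₖ₋₁ + qₖ₋₂:
  k=0: a=13, p=13, q=1
  k=1: a=6, p=79, q=6
  k=2: a=2, p=171, q=13
  k=3: a=3, p=592, q=45
  k=4: a=1, p=763, q=58
  k=5: a=2, p=2118, q=161
  k=6: a=2, p=4999, q=380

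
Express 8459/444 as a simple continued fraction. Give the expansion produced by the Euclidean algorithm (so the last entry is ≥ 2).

8459 = 19×444 + 23
444 = 19×23 + 7
23 = 3×7 + 2
7 = 3×2 + 1
2 = 2×1 + 0  (stop)
So 8459/444 = [19; 19, 3, 3, 2].

[19; 19, 3, 3, 2]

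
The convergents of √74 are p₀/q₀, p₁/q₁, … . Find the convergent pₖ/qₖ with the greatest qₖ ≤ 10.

√74 = [8; 1, 1, 1, 1, 16, …] (period length 5).
Convergents:
  p_0/q_0 = 8/1
  p_1/q_1 = 9/1
  p_2/q_2 = 17/2
  p_3/q_3 = 26/3
  p_4/q_4 = 43/5
  p_5/q_5 = 714/83
q_4 = 5 ≤ 10 < 83 = q_5, so the answer is 43/5.

43/5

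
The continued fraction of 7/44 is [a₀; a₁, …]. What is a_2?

3

7 = 0·44 + 7   →  a_0 = 0
44 = 6·7 + 2   →  a_1 = 6
7 = 3·2 + 1   →  a_2 = 3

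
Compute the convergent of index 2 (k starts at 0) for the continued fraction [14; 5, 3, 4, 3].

Using pₖ = aₖpₖ₋₁ + pₖ₋₂, qₖ = aₖqₖ₋₁ + qₖ₋₂ (with p₋₁=1, p₋₂=0, q₋₁=0, q₋₂=1):
  k=0: a=14, p=14, q=1
  k=1: a=5, p=71, q=5
  k=2: a=3, p=227, q=16

227/16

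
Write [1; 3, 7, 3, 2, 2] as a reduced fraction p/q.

513/389

Fold from the inside: start with 2/1.
  2 + 1/2 = 5/2
  3 + 2/5 = 17/5
  7 + 5/17 = 124/17
  3 + 17/124 = 389/124
  1 + 124/389 = 513/389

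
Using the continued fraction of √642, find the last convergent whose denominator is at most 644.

5777/228

√642 = [25; 2, 1, 24, 1, 2, 50, …] (period length 6).
Convergents:
  p_0/q_0 = 25/1
  p_1/q_1 = 51/2
  p_2/q_2 = 76/3
  p_3/q_3 = 1875/74
  p_4/q_4 = 1951/77
  p_5/q_5 = 5777/228
  p_6/q_6 = 290801/11477
q_5 = 228 ≤ 644 < 11477 = q_6, so the answer is 5777/228.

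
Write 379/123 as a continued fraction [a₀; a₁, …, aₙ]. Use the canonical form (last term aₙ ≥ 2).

[3; 12, 3, 3]

379 = 3·123 + 10
123 = 12·10 + 3
10 = 3·3 + 1
3 = 3·1 + 0  (stop)
So 379/123 = [3; 12, 3, 3].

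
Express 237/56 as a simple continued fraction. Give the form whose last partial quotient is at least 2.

[4; 4, 3, 4]

237 = 4×56 + 13
56 = 4×13 + 4
13 = 3×4 + 1
4 = 4×1 + 0  (stop)
So 237/56 = [4; 4, 3, 4].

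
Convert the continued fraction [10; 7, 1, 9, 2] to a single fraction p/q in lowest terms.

Fold from the inside: start with 2/1.
  9 + 1/2 = 19/2
  1 + 2/19 = 21/19
  7 + 19/21 = 166/21
  10 + 21/166 = 1681/166

1681/166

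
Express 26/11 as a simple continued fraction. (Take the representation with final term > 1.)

[2; 2, 1, 3]

26 = 2×11 + 4
11 = 2×4 + 3
4 = 1×3 + 1
3 = 3×1 + 0  (stop)
So 26/11 = [2; 2, 1, 3].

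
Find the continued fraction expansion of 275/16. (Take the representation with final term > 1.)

[17; 5, 3]

275 = 17*16 + 3
16 = 5*3 + 1
3 = 3*1 + 0  (stop)
So 275/16 = [17; 5, 3].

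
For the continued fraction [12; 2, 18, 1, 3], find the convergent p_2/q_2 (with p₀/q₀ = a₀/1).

462/37

Using pₖ = aₖpₖ₋₁ + pₖ₋₂, qₖ = aₖqₖ₋₁ + qₖ₋₂ (with p₋₁=1, p₋₂=0, q₋₁=0, q₋₂=1):
  k=0: a=12, p=12, q=1
  k=1: a=2, p=25, q=2
  k=2: a=18, p=462, q=37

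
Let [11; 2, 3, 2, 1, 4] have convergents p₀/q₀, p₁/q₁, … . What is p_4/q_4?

263/23

Using pₖ = aₖpₖ₋₁ + pₖ₋₂, qₖ = aₖqₖ₋₁ + qₖ₋₂ (with p₋₁=1, p₋₂=0, q₋₁=0, q₋₂=1):
  k=0: a=11, p=11, q=1
  k=1: a=2, p=23, q=2
  k=2: a=3, p=80, q=7
  k=3: a=2, p=183, q=16
  k=4: a=1, p=263, q=23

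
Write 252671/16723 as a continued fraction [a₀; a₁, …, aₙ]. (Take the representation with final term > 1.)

[15; 9, 6, 3, 7, 13]

252671 = 15×16723 + 1826
16723 = 9×1826 + 289
1826 = 6×289 + 92
289 = 3×92 + 13
92 = 7×13 + 1
13 = 13×1 + 0  (stop)
So 252671/16723 = [15; 9, 6, 3, 7, 13].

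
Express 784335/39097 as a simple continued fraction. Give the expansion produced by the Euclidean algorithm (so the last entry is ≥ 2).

784335 = 20*39097 + 2395
39097 = 16*2395 + 777
2395 = 3*777 + 64
777 = 12*64 + 9
64 = 7*9 + 1
9 = 9*1 + 0  (stop)
So 784335/39097 = [20; 16, 3, 12, 7, 9].

[20; 16, 3, 12, 7, 9]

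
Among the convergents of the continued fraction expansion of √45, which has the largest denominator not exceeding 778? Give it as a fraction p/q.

√45 = [6; 1, 2, 2, 2, 1, 12, …] (period length 6).
Convergents:
  p_0/q_0 = 6/1
  p_1/q_1 = 7/1
  p_2/q_2 = 20/3
  p_3/q_3 = 47/7
  p_4/q_4 = 114/17
  p_5/q_5 = 161/24
  p_6/q_6 = 2046/305
  p_7/q_7 = 2207/329
  p_8/q_8 = 6460/963
q_7 = 329 ≤ 778 < 963 = q_8, so the answer is 2207/329.

2207/329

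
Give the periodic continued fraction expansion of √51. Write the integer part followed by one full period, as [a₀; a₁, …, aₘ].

a₀ = ⌊√51⌋ = 7.
With m₀=0, d₀=1 and mₖ₊₁ = dₖaₖ − mₖ, dₖ₊₁ = (n − mₖ₊₁²)/dₖ, aₖ₊₁ = ⌊(a₀+mₖ₊₁)/dₖ₊₁⌋:
  k=1: m=7, d=2, a=7
  k=2: m=7, d=1, a=14
d=1 and a=2a₀=14 at k=2, so the next step gives (m, d) = (7, 2) again — its k=1 value — and the period has length 2.

[7; 7, 14]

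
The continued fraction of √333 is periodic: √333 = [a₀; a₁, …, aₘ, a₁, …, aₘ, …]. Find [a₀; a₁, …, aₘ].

a₀ = ⌊√333⌋ = 18.

[18; 4, 36]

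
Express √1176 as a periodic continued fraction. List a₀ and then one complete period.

a₀ = ⌊√1176⌋ = 34.
With m₀=0, d₀=1 and mₖ₊₁ = dₖaₖ − mₖ, dₖ₊₁ = (n − mₖ₊₁²)/dₖ, aₖ₊₁ = ⌊(a₀+mₖ₊₁)/dₖ₊₁⌋:
  k=1: m=34, d=20, a=3
  k=2: m=26, d=25, a=2
  k=3: m=24, d=24, a=2
  k=4: m=24, d=25, a=2
  k=5: m=26, d=20, a=3
  k=6: m=34, d=1, a=68
d=1 and a=2a₀=68 at k=6, so the next step gives (m, d) = (34, 20) again — its k=1 value — and the period has length 6.

[34; 3, 2, 2, 2, 3, 68]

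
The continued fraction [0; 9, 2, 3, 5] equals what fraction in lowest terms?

Using pₖ = aₖpₖ₋₁ + pₖ₋₂ and qₖ = aₖqₖ₋₁ + qₖ₋₂:
  k=0: a=0, p=0, q=1
  k=1: a=9, p=1, q=9
  k=2: a=2, p=2, q=19
  k=3: a=3, p=7, q=66
  k=4: a=5, p=37, q=349

37/349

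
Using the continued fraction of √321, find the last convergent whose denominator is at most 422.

√321 = [17; 1, 10, 1, 34, …] (period length 4).
Convergents:
  p_0/q_0 = 17/1
  p_1/q_1 = 18/1
  p_2/q_2 = 197/11
  p_3/q_3 = 215/12
  p_4/q_4 = 7507/419
  p_5/q_5 = 7722/431
q_4 = 419 ≤ 422 < 431 = q_5, so the answer is 7507/419.

7507/419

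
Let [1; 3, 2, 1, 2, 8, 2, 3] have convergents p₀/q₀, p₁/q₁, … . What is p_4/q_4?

Using pₖ = aₖpₖ₋₁ + pₖ₋₂, qₖ = aₖqₖ₋₁ + qₖ₋₂ (with p₋₁=1, p₋₂=0, q₋₁=0, q₋₂=1):
  k=0: a=1, p=1, q=1
  k=1: a=3, p=4, q=3
  k=2: a=2, p=9, q=7
  k=3: a=1, p=13, q=10
  k=4: a=2, p=35, q=27

35/27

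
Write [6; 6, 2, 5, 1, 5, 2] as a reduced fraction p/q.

6561/1066

Fold from the inside: start with 2/1.
  5 + 1/2 = 11/2
  1 + 2/11 = 13/11
  5 + 11/13 = 76/13
  2 + 13/76 = 165/76
  6 + 76/165 = 1066/165
  6 + 165/1066 = 6561/1066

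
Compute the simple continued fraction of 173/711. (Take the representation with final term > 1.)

173 = 0·711 + 173
711 = 4·173 + 19
173 = 9·19 + 2
19 = 9·2 + 1
2 = 2·1 + 0  (stop)
So 173/711 = [0; 4, 9, 9, 2].

[0; 4, 9, 9, 2]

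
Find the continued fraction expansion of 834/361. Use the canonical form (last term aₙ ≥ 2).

834 = 2*361 + 112
361 = 3*112 + 25
112 = 4*25 + 12
25 = 2*12 + 1
12 = 12*1 + 0  (stop)
So 834/361 = [2; 3, 4, 2, 12].

[2; 3, 4, 2, 12]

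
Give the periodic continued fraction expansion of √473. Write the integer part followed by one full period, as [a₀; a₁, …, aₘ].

[21; 1, 2, 1, 42]

a₀ = ⌊√473⌋ = 21.
With m₀=0, d₀=1 and mₖ₊₁ = dₖaₖ − mₖ, dₖ₊₁ = (n − mₖ₊₁²)/dₖ, aₖ₊₁ = ⌊(a₀+mₖ₊₁)/dₖ₊₁⌋:
  k=1: m=21, d=32, a=1
  k=2: m=11, d=11, a=2
  k=3: m=11, d=32, a=1
  k=4: m=21, d=1, a=42
d=1 and a=2a₀=42 at k=4, so the next step gives (m, d) = (21, 32) again — its k=1 value — and the period has length 4.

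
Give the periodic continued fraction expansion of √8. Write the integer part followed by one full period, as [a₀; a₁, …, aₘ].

a₀ = ⌊√8⌋ = 2.
With m₀=0, d₀=1 and mₖ₊₁ = dₖaₖ − mₖ, dₖ₊₁ = (n − mₖ₊₁²)/dₖ, aₖ₊₁ = ⌊(a₀+mₖ₊₁)/dₖ₊₁⌋:
  k=1: m=2, d=4, a=1
  k=2: m=2, d=1, a=4
d=1 and a=2a₀=4 at k=2, so the next step gives (m, d) = (2, 4) again — its k=1 value — and the period has length 2.

[2; 1, 4]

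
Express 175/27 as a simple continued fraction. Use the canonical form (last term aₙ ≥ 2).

175 = 6×27 + 13
27 = 2×13 + 1
13 = 13×1 + 0  (stop)
So 175/27 = [6; 2, 13].

[6; 2, 13]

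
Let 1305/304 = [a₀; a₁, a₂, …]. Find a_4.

2

1305 = 4·304 + 89   →  a_0 = 4
304 = 3·89 + 37   →  a_1 = 3
89 = 2·37 + 15   →  a_2 = 2
37 = 2·15 + 7   →  a_3 = 2
15 = 2·7 + 1   →  a_4 = 2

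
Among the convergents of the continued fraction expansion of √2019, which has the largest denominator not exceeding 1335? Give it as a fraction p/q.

59941/1334

√2019 = [44; 1, 13, 1, 88, …] (period length 4).
Convergents:
  p_0/q_0 = 44/1
  p_1/q_1 = 45/1
  p_2/q_2 = 629/14
  p_3/q_3 = 674/15
  p_4/q_4 = 59941/1334
  p_5/q_5 = 60615/1349
q_4 = 1334 ≤ 1335 < 1349 = q_5, so the answer is 59941/1334.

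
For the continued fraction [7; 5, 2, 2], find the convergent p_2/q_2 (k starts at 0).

79/11

Using pₖ = aₖpₖ₋₁ + pₖ₋₂, qₖ = aₖqₖ₋₁ + qₖ₋₂ (with p₋₁=1, p₋₂=0, q₋₁=0, q₋₂=1):
  k=0: a=7, p=7, q=1
  k=1: a=5, p=36, q=5
  k=2: a=2, p=79, q=11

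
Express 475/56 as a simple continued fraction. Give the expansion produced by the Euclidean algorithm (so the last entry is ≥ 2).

[8; 2, 13, 2]

475 = 8*56 + 27
56 = 2*27 + 2
27 = 13*2 + 1
2 = 2*1 + 0  (stop)
So 475/56 = [8; 2, 13, 2].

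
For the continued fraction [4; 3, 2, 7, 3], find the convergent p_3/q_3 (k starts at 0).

Using pₖ = aₖpₖ₋₁ + pₖ₋₂, qₖ = aₖqₖ₋₁ + qₖ₋₂ (with p₋₁=1, p₋₂=0, q₋₁=0, q₋₂=1):
  k=0: a=4, p=4, q=1
  k=1: a=3, p=13, q=3
  k=2: a=2, p=30, q=7
  k=3: a=7, p=223, q=52

223/52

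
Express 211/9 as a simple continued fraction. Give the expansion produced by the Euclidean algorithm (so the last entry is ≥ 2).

[23; 2, 4]

211 = 23·9 + 4
9 = 2·4 + 1
4 = 4·1 + 0  (stop)
So 211/9 = [23; 2, 4].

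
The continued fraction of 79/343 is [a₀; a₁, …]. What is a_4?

79 = 0·343 + 79   →  a_0 = 0
343 = 4·79 + 27   →  a_1 = 4
79 = 2·27 + 25   →  a_2 = 2
27 = 1·25 + 2   →  a_3 = 1
25 = 12·2 + 1   →  a_4 = 12

12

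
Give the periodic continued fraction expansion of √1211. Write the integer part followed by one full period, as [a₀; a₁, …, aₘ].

[34; 1, 3, 1, 68]

a₀ = ⌊√1211⌋ = 34.
With m₀=0, d₀=1 and mₖ₊₁ = dₖaₖ − mₖ, dₖ₊₁ = (n − mₖ₊₁²)/dₖ, aₖ₊₁ = ⌊(a₀+mₖ₊₁)/dₖ₊₁⌋:
  k=1: m=34, d=55, a=1
  k=2: m=21, d=14, a=3
  k=3: m=21, d=55, a=1
  k=4: m=34, d=1, a=68
d=1 and a=2a₀=68 at k=4, so the next step gives (m, d) = (34, 55) again — its k=1 value — and the period has length 4.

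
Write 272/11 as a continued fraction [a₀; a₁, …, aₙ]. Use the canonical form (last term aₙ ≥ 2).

272 = 24*11 + 8
11 = 1*8 + 3
8 = 2*3 + 2
3 = 1*2 + 1
2 = 2*1 + 0  (stop)
So 272/11 = [24; 1, 2, 1, 2].

[24; 1, 2, 1, 2]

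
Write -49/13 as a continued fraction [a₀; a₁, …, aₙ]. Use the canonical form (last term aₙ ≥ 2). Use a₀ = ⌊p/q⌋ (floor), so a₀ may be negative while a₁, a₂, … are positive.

[-4; 4, 3]

-49 = -4·13 + 3
13 = 4·3 + 1
3 = 3·1 + 0  (stop)
So -49/13 = [-4; 4, 3].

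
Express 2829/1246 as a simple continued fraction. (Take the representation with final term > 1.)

2829 = 2*1246 + 337
1246 = 3*337 + 235
337 = 1*235 + 102
235 = 2*102 + 31
102 = 3*31 + 9
31 = 3*9 + 4
9 = 2*4 + 1
4 = 4*1 + 0  (stop)
So 2829/1246 = [2; 3, 1, 2, 3, 3, 2, 4].

[2; 3, 1, 2, 3, 3, 2, 4]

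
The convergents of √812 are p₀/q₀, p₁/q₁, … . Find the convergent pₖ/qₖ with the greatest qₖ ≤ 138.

3220/113

√812 = [28; 2, 56, …] (period length 2).
Convergents:
  p_0/q_0 = 28/1
  p_1/q_1 = 57/2
  p_2/q_2 = 3220/113
  p_3/q_3 = 6497/228
q_2 = 113 ≤ 138 < 228 = q_3, so the answer is 3220/113.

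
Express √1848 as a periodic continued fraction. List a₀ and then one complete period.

[42; 1, 84]

a₀ = ⌊√1848⌋ = 42.
With m₀=0, d₀=1 and mₖ₊₁ = dₖaₖ − mₖ, dₖ₊₁ = (n − mₖ₊₁²)/dₖ, aₖ₊₁ = ⌊(a₀+mₖ₊₁)/dₖ₊₁⌋:
  k=1: m=42, d=84, a=1
  k=2: m=42, d=1, a=84
d=1 and a=2a₀=84 at k=2, so the next step gives (m, d) = (42, 84) again — its k=1 value — and the period has length 2.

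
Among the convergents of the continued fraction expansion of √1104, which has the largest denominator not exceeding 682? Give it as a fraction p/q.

√1104 = [33; 4, 2, 2, 2, 4, 66, …] (period length 6).
Convergents:
  p_0/q_0 = 33/1
  p_1/q_1 = 133/4
  p_2/q_2 = 299/9
  p_3/q_3 = 731/22
  p_4/q_4 = 1761/53
  p_5/q_5 = 7775/234
  p_6/q_6 = 514911/15497
q_5 = 234 ≤ 682 < 15497 = q_6, so the answer is 7775/234.

7775/234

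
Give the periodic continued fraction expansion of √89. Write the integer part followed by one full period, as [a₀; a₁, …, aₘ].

a₀ = ⌊√89⌋ = 9.
With m₀=0, d₀=1 and mₖ₊₁ = dₖaₖ − mₖ, dₖ₊₁ = (n − mₖ₊₁²)/dₖ, aₖ₊₁ = ⌊(a₀+mₖ₊₁)/dₖ₊₁⌋:
  k=1: m=9, d=8, a=2
  k=2: m=7, d=5, a=3
  k=3: m=8, d=5, a=3
  k=4: m=7, d=8, a=2
  k=5: m=9, d=1, a=18
d=1 and a=2a₀=18 at k=5, so the next step gives (m, d) = (9, 8) again — its k=1 value — and the period has length 5.

[9; 2, 3, 3, 2, 18]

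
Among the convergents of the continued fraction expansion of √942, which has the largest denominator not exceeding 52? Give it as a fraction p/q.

√942 = [30; 1, 2, 4, 20, 4, 2, 1, 60, …] (period length 8).
Convergents:
  p_0/q_0 = 30/1
  p_1/q_1 = 31/1
  p_2/q_2 = 92/3
  p_3/q_3 = 399/13
  p_4/q_4 = 8072/263
q_3 = 13 ≤ 52 < 263 = q_4, so the answer is 399/13.

399/13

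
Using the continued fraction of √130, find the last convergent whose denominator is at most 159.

√130 = [11; 2, 2, 22, …] (period length 3).
Convergents:
  p_0/q_0 = 11/1
  p_1/q_1 = 23/2
  p_2/q_2 = 57/5
  p_3/q_3 = 1277/112
  p_4/q_4 = 2611/229
q_3 = 112 ≤ 159 < 229 = q_4, so the answer is 1277/112.

1277/112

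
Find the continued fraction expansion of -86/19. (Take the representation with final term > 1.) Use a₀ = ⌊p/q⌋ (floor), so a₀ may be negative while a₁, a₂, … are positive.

-86 = -5·19 + 9
19 = 2·9 + 1
9 = 9·1 + 0  (stop)
So -86/19 = [-5; 2, 9].

[-5; 2, 9]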